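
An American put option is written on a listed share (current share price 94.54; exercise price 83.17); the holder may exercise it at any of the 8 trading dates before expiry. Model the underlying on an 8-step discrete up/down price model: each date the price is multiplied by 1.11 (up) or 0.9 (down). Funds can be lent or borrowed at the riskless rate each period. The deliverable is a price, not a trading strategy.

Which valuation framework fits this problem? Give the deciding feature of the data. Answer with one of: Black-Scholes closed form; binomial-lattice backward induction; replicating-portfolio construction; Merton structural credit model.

Key observation: an American put (K = 83.17, S₀ = 94.54) on a 8-date tree has no closed form — the optimal stopping decision is embedded and must be resolved recursively from expiry.

framework: binomial-lattice backward induction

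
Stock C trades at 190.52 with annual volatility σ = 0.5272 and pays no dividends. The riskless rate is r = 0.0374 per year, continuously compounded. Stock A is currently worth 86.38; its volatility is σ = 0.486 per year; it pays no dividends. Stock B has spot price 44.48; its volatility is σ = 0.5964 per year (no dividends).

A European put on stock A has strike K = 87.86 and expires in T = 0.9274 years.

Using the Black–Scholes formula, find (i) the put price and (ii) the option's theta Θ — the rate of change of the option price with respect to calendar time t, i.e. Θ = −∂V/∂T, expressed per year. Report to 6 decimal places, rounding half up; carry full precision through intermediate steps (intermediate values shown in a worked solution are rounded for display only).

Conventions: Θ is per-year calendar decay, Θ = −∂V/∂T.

price = 15.095830
Θ = -6.546320

σ√T = 0.486·√0.9274 = 0.468026
d₁ = (ln(S/K) + (r+σ²/2)T) / (σ√T) = (ln(86.38/87.86) + (0.0374+0.486²/2)·0.9274) / 0.468026 = (-0.016988 + 0.144209) / 0.468026 = 0.271823
d₂ = d₁ − σ√T = 0.271823 − 0.468026 = -0.196202
e^{−rT} = 0.965910
N(−d₁) = 0.392879,  N(−d₂) = 0.577774
Put price V = K·e^{−rT}·N(−d₂) − S·N(−d₁) = 49.032709 − 33.936880 = 15.095830
φ(d₁) = (1/√(2π))·e^{−d₁²/2} = 0.384473
Θ = −S·φ(d₁)·σ/(2√T) + r·K·e^{−rT}·N(−d₂) = −8.380143 + 1.833823 = -6.546320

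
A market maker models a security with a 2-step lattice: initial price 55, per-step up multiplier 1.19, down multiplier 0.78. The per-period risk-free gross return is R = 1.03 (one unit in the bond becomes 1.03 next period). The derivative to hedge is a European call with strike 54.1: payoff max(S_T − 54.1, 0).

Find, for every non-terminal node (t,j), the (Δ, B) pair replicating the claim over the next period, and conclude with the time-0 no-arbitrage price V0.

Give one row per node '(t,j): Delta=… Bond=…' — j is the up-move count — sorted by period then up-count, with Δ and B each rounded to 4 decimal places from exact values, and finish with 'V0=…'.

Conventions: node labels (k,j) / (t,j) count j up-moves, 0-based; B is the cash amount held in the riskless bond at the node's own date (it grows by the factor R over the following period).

Under the risk-neutral measure, an up-move has probability p* = (R−d)/(u−d) = 0.6098 and values discount at R = 1.03.
Expiry values: V(2,0)=0.0000, V(2,1)=0.0000, V(2,2)=23.7855
  t=1,j=0: stock 42.9000 → up 51.0510 (V=0.0000), down 33.4620 (V=0.0000). Price 0.0000; hedge Δ=0.0000, bond B=0.0000.
  t=1,j=1: stock 65.4500 → up 77.8855 (V=23.7855), down 51.0510 (V=0.0000). Price 14.0809; hedge Δ=0.8864, bond B=-43.9325.
  t=0,j=0: stock 55.0000 → up 65.4500 (V=14.0809), down 42.9000 (V=0.0000). Price 8.3359; hedge Δ=0.6244, bond B=-26.0079.
Sanity check at the root: Δ(0,0)·S0 + B(0,0) reproduces V0 = 8.3359.

(0,0): Delta=0.6244 Bond=-26.0079
(1,0): Delta=0.0000 Bond=0.0000
(1,1): Delta=0.8864 Bond=-43.9325
V0=8.3359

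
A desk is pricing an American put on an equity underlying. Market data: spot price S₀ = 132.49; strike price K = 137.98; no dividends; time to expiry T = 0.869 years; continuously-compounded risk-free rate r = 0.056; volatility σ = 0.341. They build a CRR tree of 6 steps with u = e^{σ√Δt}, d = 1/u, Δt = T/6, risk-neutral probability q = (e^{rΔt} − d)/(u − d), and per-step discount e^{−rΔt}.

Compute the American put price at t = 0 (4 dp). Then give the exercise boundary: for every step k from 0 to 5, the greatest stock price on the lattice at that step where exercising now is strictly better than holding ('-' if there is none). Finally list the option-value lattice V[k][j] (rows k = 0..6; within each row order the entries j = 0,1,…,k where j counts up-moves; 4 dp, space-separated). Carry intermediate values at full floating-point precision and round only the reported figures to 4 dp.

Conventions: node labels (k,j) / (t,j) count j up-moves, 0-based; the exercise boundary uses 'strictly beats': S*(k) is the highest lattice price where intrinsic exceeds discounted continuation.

params: Δt=0.14483 u=1.13857 d=0.87829 q=0.49889 e^(-rΔt)=0.99192
t_6 payoffs: 77.1635 59.1408 35.7772 5.4900 0.0000 0.0000 0.0000
t_5: node(5,0) S=69.2439 payoff=68.7361 vs cont=67.6215 → 68.7361 [stop]  node(5,1) S=89.7640 payoff=48.2160 vs cont=47.1014 → 48.2160 [stop]  node(5,2) S=116.3651 payoff=21.6149 vs cont=20.5003 → 21.6149 [stop]  node(5,3) S=150.8493 payoff=0.0000 vs cont=2.7289 → 2.7289 [wait]  node(5,4) S=195.5527 payoff=0.0000 vs cont=0.0000 → 0.0000 [wait]  node(5,5) S=253.5037 payoff=0.0000 vs cont=0.0000 → 0.0000 [wait]  ⇒ S*(5)=116.3651
t_4: node(4,0) S=78.8392 payoff=59.1408 vs cont=58.0262 → 59.1408 [stop]  node(4,1) S=102.2028 payoff=35.7772 vs cont=34.6627 → 35.7772 [stop]  node(4,2) S=132.4900 payoff=5.4900 vs cont=12.0943 → 12.0943 [wait]  node(4,3) S=171.7527 payoff=0.0000 vs cont=1.3564 → 1.3564 [wait]  node(4,4) S=222.6507 payoff=0.0000 vs cont=0.0000 → 0.0000 [wait]  ⇒ S*(4)=102.2028
t_3: node(3,0) S=89.7640 payoff=48.2160 vs cont=47.1014 → 48.2160 [stop]  node(3,1) S=116.3651 payoff=21.6149 vs cont=23.7685 → 23.7685 [wait]  node(3,2) S=150.8493 payoff=0.0000 vs cont=6.6829 → 6.6829 [wait]  node(3,3) S=195.5527 payoff=0.0000 vs cont=0.6742 → 0.6742 [wait]  ⇒ S*(3)=89.7640
t_2: node(2,0) S=102.2028 payoff=35.7772 vs cont=35.7284 → 35.7772 [stop]  node(2,1) S=132.4900 payoff=5.4900 vs cont=15.1215 → 15.1215 [wait]  node(2,2) S=171.7527 payoff=0.0000 vs cont=3.6554 → 3.6554 [wait]  ⇒ S*(2)=102.2028
t_1: node(1,0) S=116.3651 payoff=21.6149 vs cont=25.2665 → 25.2665 [wait]  node(1,1) S=150.8493 payoff=0.0000 vs cont=9.3253 → 9.3253 [wait]  ⇒ S*(1)=-
t_0: node(0,0) S=132.4900 payoff=5.4900 vs cont=17.1737 → 17.1737 [wait]  ⇒ S*(0)=-

price = 17.1737
boundary = - - 102.2028 89.7640 102.2028 116.3651
tree:
17.1737
25.2665 9.3253
35.7772 15.1215 3.6554
48.2160 23.7685 6.6829 0.6742
59.1408 35.7772 12.0943 1.3564 0.0000
68.7361 48.2160 21.6149 2.7289 0.0000 0.0000
77.1635 59.1408 35.7772 5.4900 0.0000 0.0000 0.0000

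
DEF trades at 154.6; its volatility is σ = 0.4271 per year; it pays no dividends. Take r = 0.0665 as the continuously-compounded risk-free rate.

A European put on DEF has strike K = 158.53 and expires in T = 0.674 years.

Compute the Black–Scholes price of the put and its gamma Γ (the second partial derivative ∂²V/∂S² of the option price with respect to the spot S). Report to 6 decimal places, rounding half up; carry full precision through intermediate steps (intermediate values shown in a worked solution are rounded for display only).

price = 19.829856
Γ = 0.007165

σ√T = 0.4271·√0.674 = 0.350638
d₁ = (ln(S/K) + (r+σ²/2)T) / (σ√T) = (ln(154.6/158.53) + (0.0665+0.4271²/2)·0.674) / 0.350638 = (-0.025103 + 0.106295) / 0.350638 = 0.231555
d₂ = d₁ − σ√T = 0.231555 − 0.350638 = -0.119084
e^{−rT} = 0.956169
N(−d₁) = 0.408442,  N(−d₂) = 0.547396
Put price V = K·e^{−rT}·N(−d₂) − S·N(−d₁) = 82.974987 − 63.145131 = 19.829856
φ(d₁) = (1/√(2π))·e^{−d₁²/2} = 0.388389
Γ = φ(d₁) / (S·σ·√T) = 0.007165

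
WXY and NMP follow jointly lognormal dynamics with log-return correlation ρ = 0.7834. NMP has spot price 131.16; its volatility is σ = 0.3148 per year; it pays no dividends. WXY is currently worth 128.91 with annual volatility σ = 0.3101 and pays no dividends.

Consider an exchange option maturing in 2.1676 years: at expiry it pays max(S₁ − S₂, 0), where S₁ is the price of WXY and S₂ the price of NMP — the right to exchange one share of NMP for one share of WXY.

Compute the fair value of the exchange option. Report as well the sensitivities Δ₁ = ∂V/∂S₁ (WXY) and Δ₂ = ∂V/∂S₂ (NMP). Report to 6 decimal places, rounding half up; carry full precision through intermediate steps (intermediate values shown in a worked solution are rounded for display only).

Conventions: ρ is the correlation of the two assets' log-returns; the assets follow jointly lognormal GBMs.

exchange price = 14.550862
Δ1 = 0.537558
Δ2 = -0.417397

σ_eff = √(σ₁² + σ₂² − 2ρσ₁σ₂) = √(0.3101² + 0.3148² − 2·0.7834·0.3101·0.3148) = 0.205696
d₁ = (ln(S₁/S₂) + (q₂ − q₁ + σ_eff²/2)T) / (σ_eff√T) = (ln(128.91/131.16) + (0.0 − 0.0 + 0.021155)·2.1676) / 0.302842 = 0.094284
d₂ = d₁ − σ_eff√T = 0.094284 − 0.302842 = -0.208558
N(d₁) = 0.537558,  N(d₂) = 0.417397
V = S₁·e^{−q₁T}·N(d₁) − S₂·e^{−q₂T}·N(d₂) = 69.296617 − 54.745755 = 14.550862
Key observation: r never enters — measured in units of NMP, the claim is a call on S₁/S₂ struck at 1, so only the dividend yields and σ_eff matter.
Δ₁ = e^{−q₁T}·N(d₁) = 0.537558;  Δ₂ = −e^{−q₂T}·N(d₂) = -0.417397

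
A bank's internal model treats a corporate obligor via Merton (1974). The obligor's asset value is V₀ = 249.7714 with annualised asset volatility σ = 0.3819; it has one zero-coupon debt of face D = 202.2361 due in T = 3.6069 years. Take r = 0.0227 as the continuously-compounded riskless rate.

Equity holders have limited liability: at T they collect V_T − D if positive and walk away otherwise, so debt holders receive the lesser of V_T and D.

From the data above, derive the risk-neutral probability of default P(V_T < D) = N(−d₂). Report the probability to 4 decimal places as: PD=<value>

PD=0.4835

Apply the equity-as-call identities (strike 202.2361, horizon 3.6069 years):
d₁ = [ln(V₀/D) + (r + σ²/2)T] / (σ√T)
   = [ln(249.7714/202.2361) + (0.0227 + 0.5·0.3819²)·3.6069] / (0.3819·√3.6069)
   = [0.211110 + 0.344906] / 0.725298 = 0.766603
d₂ = d₁ − σ√T = 0.766603 − 0.725298 = 0.041304
risk-neutral PD = N(−d₂) = N(-0.041304) = 0.483527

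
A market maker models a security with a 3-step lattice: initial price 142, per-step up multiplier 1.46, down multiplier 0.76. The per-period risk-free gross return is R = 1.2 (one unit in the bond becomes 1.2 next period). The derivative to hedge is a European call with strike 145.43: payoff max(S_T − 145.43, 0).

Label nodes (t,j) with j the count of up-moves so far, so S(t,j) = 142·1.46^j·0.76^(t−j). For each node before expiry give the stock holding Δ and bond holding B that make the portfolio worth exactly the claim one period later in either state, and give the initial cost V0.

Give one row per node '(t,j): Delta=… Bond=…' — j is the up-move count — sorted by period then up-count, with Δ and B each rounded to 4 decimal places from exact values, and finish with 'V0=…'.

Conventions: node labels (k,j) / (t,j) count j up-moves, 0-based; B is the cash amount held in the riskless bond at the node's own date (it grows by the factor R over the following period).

(0,0): Delta=0.8609 Bond=-58.0758
(1,0): Delta=0.5867 Bond=-40.0997
(1,1): Delta=0.9452 Bond=-87.1766
(2,0): Delta=0.0000 Bond=0.0000
(2,1): Delta=0.7672 Bond=-76.5540
(2,2): Delta=1.0000 Bond=-121.1917
V0=64.1697

Risk-neutral probability p* = (R−d)/(u−d) = (1.2−0.76)/(1.46−0.76) = 0.6286.
Expiry values: V(3,0)=0.0000, V(3,1)=0.0000, V(3,2)=84.6123, V(3,3)=296.4933
  t=2,j=0: stock 82.0192 → up 119.7480 (V=0.0000), down 62.3346 (V=0.0000). Price 0.0000; hedge Δ=0.0000, bond B=0.0000.
  t=2,j=1: stock 157.5632 → up 230.0423 (V=84.6123), down 119.7480 (V=0.0000). Price 44.3207; hedge Δ=0.7672, bond B=-76.5540.
  t=2,j=2: stock 302.6872 → up 441.9233 (V=296.4933), down 230.0423 (V=84.6123). Price 181.4955; hedge Δ=1.0000, bond B=-121.1917.
  t=1,j=0: stock 107.9200 → up 157.5632 (V=44.3207), down 82.0192 (V=0.0000). Price 23.2156; hedge Δ=0.5867, bond B=-40.0997.
  t=1,j=1: stock 207.3200 → up 302.6872 (V=181.4955), down 157.5632 (V=44.3207). Price 108.7874; hedge Δ=0.9452, bond B=-87.1766.
  t=0,j=0: stock 142.0000 → up 207.3200 (V=108.7874), down 107.9200 (V=23.2156). Price 64.1697; hedge Δ=0.8609, bond B=-58.0758.
Verification: the root portfolio costs Δ(0,0)·S0 + B(0,0) = 64.1697, matching V0.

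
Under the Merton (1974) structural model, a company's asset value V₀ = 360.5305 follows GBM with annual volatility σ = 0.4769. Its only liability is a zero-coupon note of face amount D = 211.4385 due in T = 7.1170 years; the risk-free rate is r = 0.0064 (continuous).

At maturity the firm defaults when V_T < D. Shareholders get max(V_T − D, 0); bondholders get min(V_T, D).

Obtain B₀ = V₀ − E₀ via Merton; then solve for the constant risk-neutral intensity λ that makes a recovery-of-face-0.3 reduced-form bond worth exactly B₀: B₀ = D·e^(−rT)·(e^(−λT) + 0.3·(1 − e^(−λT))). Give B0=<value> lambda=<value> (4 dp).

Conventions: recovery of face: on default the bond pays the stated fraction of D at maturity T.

B0=136.1048 lambda=0.0882

Equity is a call on the firm's assets struck at D = 211.4385:
d₁ = [ln(V₀/D) + (r + σ²/2)T] / (σ√T)
   = [ln(360.5305/211.4385) + (0.0064 + 0.5·0.4769²)·7.1170] / (0.4769·√7.1170)
   = [0.533642 + 0.854871] / 1.272260 = 1.091376
d₂ = d₁ − σ√T = 1.091376 − 1.272260 = -0.180884
N(d₁) = 0.862446,  N(d₂) = 0.428229,  e^(−rT) = 0.955473
E₀ = V₀·N(d₁) − D·e^(−rT)·N(d₂)
   = 360.5305·0.862446 − 211.4385·0.955473·0.428229 = 224.425666
B₀ = V₀ − E₀ = 360.5305 − 224.425666 = 136.104834
e^(−λT) = (B₀·e^(rT)/D − 0.3)/(1 − 0.3) = (136.1048·1.046602/211.4385 − 0.3)/0.7 = 0.53386693
λ = −ln(0.53386693)/7.1170 = 0.088184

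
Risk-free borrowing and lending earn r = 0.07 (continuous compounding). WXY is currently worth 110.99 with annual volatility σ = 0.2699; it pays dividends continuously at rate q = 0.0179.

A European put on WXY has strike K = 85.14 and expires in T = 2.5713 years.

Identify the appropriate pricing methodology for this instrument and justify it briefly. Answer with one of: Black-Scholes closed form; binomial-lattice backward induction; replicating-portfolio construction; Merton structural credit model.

framework: Black-Scholes closed form

Key observation: a European claim on WXY (strike 85.14) — a lognormal (GBM) underlying with constant rate and volatility — has an exact closed-form value; no lattice or capital structure is involved.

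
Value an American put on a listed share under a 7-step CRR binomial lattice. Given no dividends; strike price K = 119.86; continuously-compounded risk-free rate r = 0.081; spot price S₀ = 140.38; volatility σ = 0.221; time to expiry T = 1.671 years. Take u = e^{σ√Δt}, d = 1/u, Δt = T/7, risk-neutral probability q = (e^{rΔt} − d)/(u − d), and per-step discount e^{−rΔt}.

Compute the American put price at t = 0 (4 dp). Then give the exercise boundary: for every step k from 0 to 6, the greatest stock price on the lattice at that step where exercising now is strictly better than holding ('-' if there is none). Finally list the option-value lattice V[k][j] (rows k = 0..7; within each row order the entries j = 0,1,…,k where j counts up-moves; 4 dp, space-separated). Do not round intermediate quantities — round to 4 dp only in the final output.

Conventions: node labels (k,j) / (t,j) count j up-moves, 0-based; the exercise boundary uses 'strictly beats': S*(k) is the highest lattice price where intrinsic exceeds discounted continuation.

price = 3.1890
boundary = - - - 101.5369 91.1444 101.5369 91.1444
tree:
3.1890
5.8955 1.2011
10.5860 2.4630 0.2643
18.3231 4.9538 0.6170 0.0000
28.7156 9.7067 1.4403 0.0000 0.0000
38.0444 18.3231 3.3623 0.0000 0.0000 0.0000
46.4184 28.7156 7.8491 0.0000 0.0000 0.0000 0.0000
53.9353 38.0444 18.3231 0.0000 0.0000 0.0000 0.0000 0.0000

Δt=0.23871  u=1.11402  d=0.89765  q=0.56326  discount=0.98085
step 7 (expiry): payoffs max(K−S,0) = 53.9353 38.0444 18.3231 0.0000 0.0000 0.0000 0.0000 0.0000
step 6: (k=6,j=0): S=73.4416, K−S=46.4184, hold=44.1231 ⇒ V=46.4184 exercise | (k=6,j=1): S=91.1444, K−S=28.7156, hold=26.4203 ⇒ V=28.7156 exercise | (k=6,j=2): S=113.1143, K−S=6.7457, hold=7.8491 ⇒ V=7.8491 continue | (k=6,j=3): S=140.3800, K−S=0.0000, hold=0.0000 ⇒ V=0.0000 continue | (k=6,j=4): S=174.2180, K−S=0.0000, hold=0.0000 ⇒ V=0.0000 continue | (k=6,j=5): S=216.2124, K−S=0.0000, hold=0.0000 ⇒ V=0.0000 continue | (k=6,j=6): S=268.3294, K−S=0.0000, hold=0.0000 ⇒ V=0.0000 continue  boundary S*=91.1444
step 5: (k=5,j=0): S=81.8156, K−S=38.0444, hold=35.7491 ⇒ V=38.0444 exercise | (k=5,j=1): S=101.5369, K−S=18.3231, hold=16.6374 ⇒ V=18.3231 exercise | (k=5,j=2): S=126.0119, K−S=0.0000, hold=3.3623 ⇒ V=3.3623 continue | (k=5,j=3): S=156.3864, K−S=0.0000, hold=0.0000 ⇒ V=0.0000 continue | (k=5,j=4): S=194.0827, K−S=0.0000, hold=0.0000 ⇒ V=0.0000 continue | (k=5,j=5): S=240.8654, K−S=0.0000, hold=0.0000 ⇒ V=0.0000 continue  boundary S*=101.5369
step 4: (k=4,j=0): S=91.1444, K−S=28.7156, hold=26.4203 ⇒ V=28.7156 exercise | (k=4,j=1): S=113.1143, K−S=6.7457, hold=9.7067 ⇒ V=9.7067 continue | (k=4,j=2): S=140.3800, K−S=0.0000, hold=1.4403 ⇒ V=1.4403 continue | (k=4,j=3): S=174.2180, K−S=0.0000, hold=0.0000 ⇒ V=0.0000 continue | (k=4,j=4): S=216.2124, K−S=0.0000, hold=0.0000 ⇒ V=0.0000 continue  boundary S*=91.1444
step 3: (k=3,j=0): S=101.5369, K−S=18.3231, hold=17.6637 ⇒ V=18.3231 exercise | (k=3,j=1): S=126.0119, K−S=0.0000, hold=4.9538 ⇒ V=4.9538 continue | (k=3,j=2): S=156.3864, K−S=0.0000, hold=0.6170 ⇒ V=0.6170 continue | (k=3,j=3): S=194.0827, K−S=0.0000, hold=0.0000 ⇒ V=0.0000 continue  boundary S*=101.5369
step 2: (k=2,j=0): S=113.1143, K−S=6.7457, hold=10.5860 ⇒ V=10.5860 continue | (k=2,j=1): S=140.3800, K−S=0.0000, hold=2.4630 ⇒ V=2.4630 continue | (k=2,j=2): S=174.2180, K−S=0.0000, hold=0.2643 ⇒ V=0.2643 continue  boundary S*=-
step 1: (k=1,j=0): S=126.0119, K−S=0.0000, hold=5.8955 ⇒ V=5.8955 continue | (k=1,j=1): S=156.3864, K−S=0.0000, hold=1.2011 ⇒ V=1.2011 continue  boundary S*=-
step 0: (k=0,j=0): S=140.3800, K−S=0.0000, hold=3.1890 ⇒ V=3.1890 continue  boundary S*=-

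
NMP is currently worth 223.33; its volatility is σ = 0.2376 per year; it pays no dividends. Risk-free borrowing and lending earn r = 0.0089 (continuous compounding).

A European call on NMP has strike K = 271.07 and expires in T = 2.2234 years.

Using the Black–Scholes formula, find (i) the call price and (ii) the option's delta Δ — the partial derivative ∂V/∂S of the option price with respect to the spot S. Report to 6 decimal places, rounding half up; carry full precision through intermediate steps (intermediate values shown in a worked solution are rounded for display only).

σ√T = 0.2376·√2.2234 = 0.354287
d₁ = (ln(S/K) + (r+σ²/2)T) / (σ√T) = (ln(223.33/271.07) + (0.0089+0.2376²/2)·2.2234) / 0.354287 = (-0.193727 + 0.082548) / 0.354287 = -0.313810
d₂ = d₁ − σ√T = -0.313810 − 0.354287 = -0.668097
e^{−rT} = 0.980406
N(d₁) = 0.376833,  N(d₂) = 0.252036
Call price V = S·N(d₁) − K·e^{−rT}·N(d₂) = 84.158070 − 66.980750 = 17.177321
Δ = N(d₁) = 0.376833

price = 17.177321
Δ = 0.376833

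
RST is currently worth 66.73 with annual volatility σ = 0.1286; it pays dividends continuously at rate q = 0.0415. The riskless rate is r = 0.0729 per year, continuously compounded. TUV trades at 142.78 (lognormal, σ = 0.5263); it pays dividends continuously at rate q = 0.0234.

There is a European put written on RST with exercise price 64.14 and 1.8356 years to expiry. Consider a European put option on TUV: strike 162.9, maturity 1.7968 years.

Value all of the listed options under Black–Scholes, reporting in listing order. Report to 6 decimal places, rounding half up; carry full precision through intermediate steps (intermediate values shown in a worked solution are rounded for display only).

[RST put K=64.14]
σ√T = 0.1286·√1.8356 = 0.174233
d₁ = (ln(S/K) + (r−q+σ²/2)T) / (σ√T) = (ln(66.73/64.14) + (0.0729−0.0415+0.1286²/2)·1.8356) / 0.174233 = (0.039586 + 0.072816) / 0.174233 = 0.645130
d₂ = d₁ − σ√T = 0.645130 − 0.174233 = 0.470897
e^{−rT} = 0.874752
e^{−qT} = 0.926652
N(−d₁) = 0.259421,  N(−d₂) = 0.318857
price = K·e^{−rT}·N(−d₂) − S·e^{−qT}·N(−d₁) = 17.889980 − 16.041452 = 1.848528
[TUV put K=162.9]
σ√T = 0.5263·√1.7968 = 0.705478
d₁ = (ln(S/K) + (r−q+σ²/2)T) / (σ√T) = (ln(142.78/162.9) + (0.0729−0.0234+0.5263²/2)·1.7968) / 0.705478 = (-0.131832 + 0.337791) / 0.705478 = 0.291943
d₂ = d₁ − σ√T = 0.291943 − 0.705478 = -0.413534
e^{−rT} = 0.877229
e^{−qT} = 0.958827
N(−d₁) = 0.385165,  N(−d₂) = 0.660392
price = K·e^{−rT}·N(−d₂) − S·e^{−qT}·N(−d₁) = 94.370524 − 52.729573 = 41.640951

price(RST put K=64.14) = 1.848528
price(TUV put K=162.9) = 41.640951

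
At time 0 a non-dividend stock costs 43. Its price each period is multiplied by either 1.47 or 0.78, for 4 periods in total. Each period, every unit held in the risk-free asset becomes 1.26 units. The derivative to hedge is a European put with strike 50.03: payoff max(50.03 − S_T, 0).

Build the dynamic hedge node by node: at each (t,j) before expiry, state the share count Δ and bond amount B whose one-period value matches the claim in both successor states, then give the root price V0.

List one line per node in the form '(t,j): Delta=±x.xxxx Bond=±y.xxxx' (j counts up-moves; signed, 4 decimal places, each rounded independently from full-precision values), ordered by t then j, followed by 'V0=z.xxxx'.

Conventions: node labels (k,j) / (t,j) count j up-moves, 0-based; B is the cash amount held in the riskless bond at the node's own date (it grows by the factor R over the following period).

Since d<R<u, set p* = (R−d)/(u−d) = 0.6957; price each node as the discounted p*-expectation of its children.
Payoffs at expiry: V(4,0)=34.1135, V(4,1)=20.0336, V(4,2)=0.0000, V(4,3)=0.0000, V(4,4)=0.0000
  t=3,j=0: stock 20.4057 → up 29.9964 (V=20.0336), down 15.9165 (V=34.1135). Price 19.3006; hedge Δ=-1.0000, bond B=39.7063.
  t=3,j=1: stock 38.4570 → up 56.5317 (V=0.0000), down 29.9964 (V=20.0336). Price 4.8390; hedge Δ=-0.7550, bond B=33.8732.
  t=3,j=2: stock 72.4766 → up 106.5406 (V=0.0000), down 56.5317 (V=0.0000). Price 0.0000; hedge Δ=0.0000, bond B=0.0000.
  t=3,j=3: stock 136.5905 → up 200.7880 (V=0.0000), down 106.5406 (V=0.0000). Price 0.0000; hedge Δ=0.0000, bond B=0.0000.
  t=2,j=0: stock 26.1612 → up 38.4570 (V=4.8390), down 20.4057 (V=19.3006). Price 7.3336; hedge Δ=-0.8011, bond B=28.2925.
  t=2,j=1: stock 49.3038 → up 72.4766 (V=0.0000), down 38.4570 (V=4.8390). Price 1.1688; hedge Δ=-0.1422, bond B=8.1819.
  t=2,j=2: stock 92.9187 → up 136.5905 (V=0.0000), down 72.4766 (V=0.0000). Price 0.0000; hedge Δ=0.0000, bond B=0.0000.
  t=1,j=0: stock 33.5400 → up 49.3038 (V=1.1688), down 26.1612 (V=7.3336). Price 2.4167; hedge Δ=-0.2664, bond B=11.3512.
  t=1,j=1: stock 63.2100 → up 92.9187 (V=0.0000), down 49.3038 (V=1.1688). Price 0.2823; hedge Δ=-0.0268, bond B=1.9763.
  t=0,j=0: stock 43.0000 → up 63.2100 (V=0.2823), down 33.5400 (V=2.4167). Price 0.7396; hedge Δ=-0.0719, bond B=3.8330.
Verification: the root portfolio costs Δ(0,0)·S0 + B(0,0) = 0.7396, matching V0.

(0,0): Delta=-0.0719 Bond=3.8330
(1,0): Delta=-0.2664 Bond=11.3512
(1,1): Delta=-0.0268 Bond=1.9763
(2,0): Delta=-0.8011 Bond=28.2925
(2,1): Delta=-0.1422 Bond=8.1819
(2,2): Delta=0.0000 Bond=0.0000
(3,0): Delta=-1.0000 Bond=39.7063
(3,1): Delta=-0.7550 Bond=33.8732
(3,2): Delta=0.0000 Bond=0.0000
(3,3): Delta=0.0000 Bond=0.0000
V0=0.7396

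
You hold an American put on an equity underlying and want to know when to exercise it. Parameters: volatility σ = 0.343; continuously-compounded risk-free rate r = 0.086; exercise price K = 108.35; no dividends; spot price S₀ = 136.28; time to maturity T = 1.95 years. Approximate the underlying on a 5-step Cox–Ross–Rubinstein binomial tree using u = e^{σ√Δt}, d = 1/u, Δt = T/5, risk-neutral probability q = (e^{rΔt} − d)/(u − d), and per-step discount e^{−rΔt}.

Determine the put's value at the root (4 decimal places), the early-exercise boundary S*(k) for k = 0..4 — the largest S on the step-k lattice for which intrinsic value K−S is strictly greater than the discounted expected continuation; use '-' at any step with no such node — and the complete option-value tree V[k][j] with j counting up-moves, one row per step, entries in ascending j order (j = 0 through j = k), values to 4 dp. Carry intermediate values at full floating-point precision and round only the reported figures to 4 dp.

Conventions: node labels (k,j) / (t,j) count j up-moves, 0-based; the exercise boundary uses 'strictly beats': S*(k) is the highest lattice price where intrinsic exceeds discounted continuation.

price = 6.4179
boundary = - - - 71.6721 88.7927
tree:
6.4179
11.9002 1.8874
21.3838 4.1148 0.0000
36.6779 8.9707 0.0000 0.0000
50.4974 19.5573 0.0000 0.0000 0.0000
61.6523 36.6779 0.0000 0.0000 0.0000 0.0000

Δt=0.39000, u=1.23887, d=0.80718, q=0.52567, disc=e^(-rΔt)=0.96702
k=5 terminal: V=max(K-S,0) → 61.6523 36.6779 0.0000 0.0000 0.0000 0.0000
k=4: j=0 S=57.8526 intr=50.4974 cont=46.9236 V=50.4974[EX]; j=1 S=88.7927 intr=19.5573 cont=16.8238 V=19.5573[EX]; j=2 S=136.2800 intr=0.0000 cont=0.0000 V=0.0000[hold]; j=3 S=209.1640 intr=0.0000 cont=0.0000 V=0.0000[hold]; j=4 S=321.0270 intr=0.0000 cont=0.0000 V=0.0000[hold]  S*(4)=88.7927
k=3: j=0 S=71.6721 intr=36.6779 cont=33.1041 V=36.6779[EX]; j=1 S=110.0031 intr=0.0000 cont=8.9707 V=8.9707[hold]; j=2 S=168.8338 intr=0.0000 cont=0.0000 V=0.0000[hold]; j=3 S=259.1279 intr=0.0000 cont=0.0000 V=0.0000[hold]  S*(3)=71.6721
k=2: j=0 S=88.7927 intr=19.5573 cont=21.3838 V=21.3838[hold]; j=1 S=136.2800 intr=0.0000 cont=4.1148 V=4.1148[hold]; j=2 S=209.1640 intr=0.0000 cont=0.0000 V=0.0000[hold]  S*(2)=-
k=1: j=0 S=110.0031 intr=0.0000 cont=11.9002 V=11.9002[hold]; j=1 S=168.8338 intr=0.0000 cont=1.8874 V=1.8874[hold]  S*(1)=-
k=0: j=0 S=136.2800 intr=0.0000 cont=6.4179 V=6.4179[hold]  S*(0)=-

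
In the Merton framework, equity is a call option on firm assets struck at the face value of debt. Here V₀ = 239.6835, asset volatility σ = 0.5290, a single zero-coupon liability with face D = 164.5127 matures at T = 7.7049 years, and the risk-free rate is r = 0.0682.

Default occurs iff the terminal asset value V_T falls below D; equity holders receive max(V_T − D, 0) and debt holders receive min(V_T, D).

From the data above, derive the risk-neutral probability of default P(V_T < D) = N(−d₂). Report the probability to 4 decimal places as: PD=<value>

Work the structural quantities from V₀ = 239.6835 against face 164.5127:
d₁ = [ln(V₀/D) + (r + σ²/2)T] / (σ√T)
   = [ln(239.6835/164.5127) + (0.0682 + 0.5·0.5290²)·7.7049] / (0.5290·√7.7049)
   = [0.376332 + 1.603548] / 1.468382 = 1.348340
d₂ = d₁ − σ√T = 1.348340 − 1.468382 = -0.120042
risk-neutral PD = N(−d₂) = N(0.120042) = 0.547775

PD=0.5478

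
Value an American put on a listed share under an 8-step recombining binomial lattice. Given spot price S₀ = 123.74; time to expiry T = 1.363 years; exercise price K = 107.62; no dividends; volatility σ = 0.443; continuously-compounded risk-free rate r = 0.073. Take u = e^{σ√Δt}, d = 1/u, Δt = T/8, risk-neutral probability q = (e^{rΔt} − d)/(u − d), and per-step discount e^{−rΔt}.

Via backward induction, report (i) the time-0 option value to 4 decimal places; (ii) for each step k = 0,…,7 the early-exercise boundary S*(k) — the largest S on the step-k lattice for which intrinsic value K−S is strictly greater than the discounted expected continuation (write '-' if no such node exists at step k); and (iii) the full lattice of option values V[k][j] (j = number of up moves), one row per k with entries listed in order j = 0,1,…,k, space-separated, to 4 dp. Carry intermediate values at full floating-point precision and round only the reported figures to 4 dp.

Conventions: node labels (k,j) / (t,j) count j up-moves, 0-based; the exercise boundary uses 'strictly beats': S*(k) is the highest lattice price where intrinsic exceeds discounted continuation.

price = 12.8569
boundary = - - - - 59.5468 71.4943 59.5468 71.4943
tree:
12.8569
18.7783 6.9848
26.6282 11.0380 2.9187
36.4873 16.9850 5.0924 0.7170
48.0732 25.2881 8.7242 1.4192 0.0000
58.0241 36.1257 14.5856 2.8090 0.0000 0.0000
66.3121 48.0732 23.5605 5.5598 0.0000 0.0000 0.0000
73.2151 58.0241 36.1257 11.0045 0.0000 0.0000 0.0000 0.0000
78.9646 66.3121 48.0732 21.7811 0.0000 0.0000 0.0000 0.0000 0.0000

Δt=0.17037, u=1.20064, d=0.83289, q=0.48844, disc=e^(-rΔt)=0.98764
k=8 terminal: V=max(K-S,0) → 78.9646 66.3121 48.0732 21.7811 0.0000 0.0000 0.0000 0.0000 0.0000
k=7: j=0 S=34.4049 intr=73.2151 cont=71.8849 V=73.2151[EX]; j=1 S=49.5959 intr=58.0241 cont=56.6939 V=58.0241[EX]; j=2 S=71.4943 intr=36.1257 cont=34.7955 V=36.1257[EX]; j=3 S=103.0617 intr=4.5583 cont=11.0045 V=11.0045[hold]; j=4 S=148.5672 intr=0.0000 cont=0.0000 V=0.0000[hold]; j=5 S=214.1651 intr=0.0000 cont=0.0000 V=0.0000[hold]; j=6 S=308.7269 intr=0.0000 cont=0.0000 V=0.0000[hold]; j=7 S=445.0413 intr=0.0000 cont=0.0000 V=0.0000[hold]  S*(7)=71.4943
k=6: j=0 S=41.3079 intr=66.3121 cont=64.9819 V=66.3121[EX]; j=1 S=59.5468 intr=48.0732 cont=46.7430 V=48.0732[EX]; j=2 S=85.8389 intr=21.7811 cont=23.5605 V=23.5605[hold]; j=3 S=123.7400 intr=0.0000 cont=5.5598 V=5.5598[hold]; j=4 S=178.3758 intr=0.0000 cont=0.0000 V=0.0000[hold]; j=5 S=257.1353 intr=0.0000 cont=0.0000 V=0.0000[hold]; j=6 S=370.6700 intr=0.0000 cont=0.0000 V=0.0000[hold]  S*(6)=59.5468
k=5: j=0 S=49.5959 intr=58.0241 cont=56.6939 V=58.0241[EX]; j=1 S=71.4943 intr=36.1257 cont=35.6539 V=36.1257[EX]; j=2 S=103.0617 intr=4.5583 cont=14.5856 V=14.5856[hold]; j=3 S=148.5672 intr=0.0000 cont=2.8090 V=2.8090[hold]; j=4 S=214.1651 intr=0.0000 cont=0.0000 V=0.0000[hold]; j=5 S=308.7269 intr=0.0000 cont=0.0000 V=0.0000[hold]  S*(5)=71.4943
k=4: j=0 S=59.5468 intr=48.0732 cont=46.7430 V=48.0732[EX]; j=1 S=85.8389 intr=21.7811 cont=25.2881 V=25.2881[hold]; j=2 S=123.7400 intr=0.0000 cont=8.7242 V=8.7242[hold]; j=3 S=178.3758 intr=0.0000 cont=1.4192 V=1.4192[hold]; j=4 S=257.1353 intr=0.0000 cont=0.0000 V=0.0000[hold]  S*(4)=59.5468
k=3: j=0 S=71.4943 intr=36.1257 cont=36.4873 V=36.4873[hold]; j=1 S=103.0617 intr=4.5583 cont=16.9850 V=16.9850[hold]; j=2 S=148.5672 intr=0.0000 cont=5.0924 V=5.0924[hold]; j=3 S=214.1651 intr=0.0000 cont=0.7170 V=0.7170[hold]  S*(3)=-
k=2: j=0 S=85.8389 intr=21.7811 cont=26.6282 V=26.6282[hold]; j=1 S=123.7400 intr=0.0000 cont=11.0380 V=11.0380[hold]; j=2 S=178.3758 intr=0.0000 cont=2.9187 V=2.9187[hold]  S*(2)=-
k=1: j=0 S=103.0617 intr=4.5583 cont=18.7783 V=18.7783[hold]; j=1 S=148.5672 intr=0.0000 cont=6.9848 V=6.9848[hold]  S*(1)=-
k=0: j=0 S=123.7400 intr=0.0000 cont=12.8569 V=12.8569[hold]  S*(0)=-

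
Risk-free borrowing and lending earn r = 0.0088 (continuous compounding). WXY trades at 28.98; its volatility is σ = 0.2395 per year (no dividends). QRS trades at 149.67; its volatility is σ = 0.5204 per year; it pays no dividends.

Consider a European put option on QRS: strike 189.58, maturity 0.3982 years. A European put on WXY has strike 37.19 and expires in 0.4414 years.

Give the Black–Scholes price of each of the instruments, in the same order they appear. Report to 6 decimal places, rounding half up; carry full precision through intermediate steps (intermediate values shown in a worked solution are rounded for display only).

[QRS put K=189.58]
σ√T = 0.5204·√0.3982 = 0.328388
d₁ = (ln(S/K) + (r+σ²/2)T) / (σ√T) = (ln(149.67/189.58) + (0.0088+0.5204²/2)·0.3982) / 0.328388 = (-0.236378 + 0.057424) / 0.328388 = -0.544948
d₂ = d₁ − σ√T = -0.544948 − 0.328388 = -0.873336
e^{−rT} = 0.996502
N(−d₁) = 0.707105,  N(−d₂) = 0.808760
price = K·e^{−rT}·N(−d₂) − S·N(−d₁) = 152.788403 − 105.832447 = 46.955956
[WXY put K=37.19]
σ√T = 0.2395·√0.4414 = 0.159119
d₁ = (ln(S/K) + (r+σ²/2)T) / (σ√T) = (ln(28.98/37.19) + (0.0088+0.2395²/2)·0.4414) / 0.159119 = (-0.249434 + 0.016544) / 0.159119 = -1.463624
d₂ = d₁ − σ√T = -1.463624 − 0.159119 = -1.622743
e^{−rT} = 0.996123
N(−d₁) = 0.928352,  N(−d₂) = 0.947678
price = K·e^{−rT}·N(−d₂) − S·N(−d₁) = 35.107505 − 26.903632 = 8.203873

price(QRS put K=189.58) = 46.955956
price(WXY put K=37.19) = 8.203873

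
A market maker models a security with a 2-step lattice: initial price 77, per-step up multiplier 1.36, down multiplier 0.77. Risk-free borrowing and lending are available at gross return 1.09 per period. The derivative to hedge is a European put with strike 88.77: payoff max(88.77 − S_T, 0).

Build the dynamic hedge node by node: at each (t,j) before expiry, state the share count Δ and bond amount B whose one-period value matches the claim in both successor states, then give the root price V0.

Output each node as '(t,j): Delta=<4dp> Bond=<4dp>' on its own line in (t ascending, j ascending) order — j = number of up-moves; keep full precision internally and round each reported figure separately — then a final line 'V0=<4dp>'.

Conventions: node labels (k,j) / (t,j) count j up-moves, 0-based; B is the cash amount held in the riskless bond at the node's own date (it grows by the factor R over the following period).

Under the risk-neutral measure, an up-move has probability p* = (R−d)/(u−d) = 0.5424 and values discount at R = 1.09.
At maturity the claim pays: V(2,0)=43.1167, V(2,1)=8.1356, V(2,2)=0.0000
Node (1,0) S=59.2900: V=(p*·8.1356+(1−p*)·43.1167)/1.09=22.1504; Δ=(8.1356−43.1167)/(80.6344−45.6533)=-1.0000; B=V−Δ·S=81.4404
Node (1,1) S=104.7200: V=(p*·0.0000+(1−p*)·8.1356)/1.09=3.4157; Δ=(0.0000−8.1356)/(142.4192−80.6344)=-0.1317; B=V−Δ·S=17.2048
Node (0,0) S=77.0000: V=(p*·3.4157+(1−p*)·22.1504)/1.09=10.9992; Δ=(3.4157−22.1504)/(104.7200−59.2900)=-0.4124; B=V−Δ·S=42.7530
Check: Δ(0,0)·S0 + B(0,0) = 10.9992 = V0.

(0,0): Delta=-0.4124 Bond=42.7530
(1,0): Delta=-1.0000 Bond=81.4404
(1,1): Delta=-0.1317 Bond=17.2048
V0=10.9992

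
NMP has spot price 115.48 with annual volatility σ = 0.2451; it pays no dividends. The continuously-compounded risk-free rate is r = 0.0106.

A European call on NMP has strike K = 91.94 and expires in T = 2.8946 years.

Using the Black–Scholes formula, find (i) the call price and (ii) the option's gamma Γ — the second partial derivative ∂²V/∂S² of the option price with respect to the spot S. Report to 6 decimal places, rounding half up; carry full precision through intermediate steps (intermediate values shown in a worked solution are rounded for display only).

price = 33.142141
Γ = 0.005877

σ√T = 0.2451·√2.8946 = 0.417001
d₁ = (ln(S/K) + (r+σ²/2)T) / (σ√T) = (ln(115.48/91.94) + (0.0106+0.2451²/2)·2.8946) / 0.417001 = (0.227961 + 0.117628) / 0.417001 = 0.828748
d₂ = d₁ − σ√T = 0.828748 − 0.417001 = 0.411746
e^{−rT} = 0.969783
N(d₁) = 0.796376,  N(d₂) = 0.659737
Call price V = S·N(d₁) − K·e^{−rT}·N(d₂) = 91.965549 − 58.823409 = 33.142141
φ(d₁) = (1/√(2π))·e^{−d₁²/2} = 0.282988
Γ = φ(d₁) / (S·σ·√T) = 0.005877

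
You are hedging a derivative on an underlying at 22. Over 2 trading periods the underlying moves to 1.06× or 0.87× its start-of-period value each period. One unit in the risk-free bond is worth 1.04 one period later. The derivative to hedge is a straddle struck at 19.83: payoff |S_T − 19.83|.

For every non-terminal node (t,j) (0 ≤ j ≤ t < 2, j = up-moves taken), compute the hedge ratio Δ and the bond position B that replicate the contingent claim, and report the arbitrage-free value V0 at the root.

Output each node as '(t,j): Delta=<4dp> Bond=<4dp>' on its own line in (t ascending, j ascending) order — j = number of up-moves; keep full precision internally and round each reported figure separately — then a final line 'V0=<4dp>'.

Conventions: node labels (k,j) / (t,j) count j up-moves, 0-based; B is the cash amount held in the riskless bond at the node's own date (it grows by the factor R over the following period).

Risk-neutral probability p* = (R−d)/(u−d) = (1.04−0.87)/(1.06−0.87) = 0.8947.
Expiry values: V(2,0)=3.1782, V(2,1)=0.4584, V(2,2)=4.8892
(1,0): S=19.1400. Δ = (V_up−V_dn)/(S_up−S_dn) = (0.4584−3.1782)/(20.2884−16.6518) = -0.7479. V = [p*·0.4584 + (1−p*)·3.1782]/1.04 = 0.7161. B = V − Δ·S = 15.0308.
(1,1): S=23.3200. Δ = (V_up−V_dn)/(S_up−S_dn) = (4.8892−0.4584)/(24.7192−20.2884) = 1.0000. V = [p*·4.8892 + (1−p*)·0.4584]/1.04 = 4.2527. B = V − Δ·S = -19.0673.
(0,0): S=22.0000. Δ = (V_up−V_dn)/(S_up−S_dn) = (4.2527−0.7161)/(23.3200−19.1400) = 0.8461. V = [p*·4.2527 + (1−p*)·0.7161]/1.04 = 3.7312. B = V − Δ·S = -14.8827.
As a check, the time-0 holding Δ(0,0)·S0 + B(0,0) comes to 3.7312 — exactly V0.

(0,0): Delta=0.8461 Bond=-14.8827
(1,0): Delta=-0.7479 Bond=15.0308
(1,1): Delta=1.0000 Bond=-19.0673
V0=3.7312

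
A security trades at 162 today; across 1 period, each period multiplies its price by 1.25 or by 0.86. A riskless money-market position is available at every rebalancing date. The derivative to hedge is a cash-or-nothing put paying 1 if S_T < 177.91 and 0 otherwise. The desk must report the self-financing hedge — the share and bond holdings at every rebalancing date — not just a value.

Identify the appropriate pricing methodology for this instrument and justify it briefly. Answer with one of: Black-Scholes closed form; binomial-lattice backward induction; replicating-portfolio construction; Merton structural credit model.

framework: replicating-portfolio construction

Key observation: the deliverable is the dynamic trading strategy on the 1-step tree (spot 162, moves 1.25 and 0.86), so the valuation must go through the node-by-node replicating-portfolio solve.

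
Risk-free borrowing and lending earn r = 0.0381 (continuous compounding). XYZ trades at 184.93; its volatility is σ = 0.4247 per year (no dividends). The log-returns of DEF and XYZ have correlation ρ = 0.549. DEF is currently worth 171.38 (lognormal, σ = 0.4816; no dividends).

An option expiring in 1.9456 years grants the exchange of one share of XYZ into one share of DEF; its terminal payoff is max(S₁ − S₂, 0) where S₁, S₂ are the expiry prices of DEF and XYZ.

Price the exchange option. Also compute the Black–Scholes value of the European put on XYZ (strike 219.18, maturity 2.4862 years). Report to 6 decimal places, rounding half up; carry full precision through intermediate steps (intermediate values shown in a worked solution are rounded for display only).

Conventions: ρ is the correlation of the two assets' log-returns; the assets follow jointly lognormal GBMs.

exchange price = 35.858478
price(XYZ put K=219.18) = 57.916547

σ_eff = √(σ₁² + σ₂² − 2ρσ₁σ₂) = √(0.4816² + 0.4247² − 2·0.549·0.4816·0.4247) = 0.433277
d₁ = (ln(S₁/S₂) + (q₂ − q₁ + σ_eff²/2)T) / (σ_eff√T) = (ln(171.38/184.93) + (0.0 − 0.0 + 0.093864)·1.9456) / 0.604355 = 0.176268
d₂ = d₁ − σ_eff√T = 0.176268 − 0.604355 = -0.428087
N(d₁) = 0.569958,  N(d₂) = 0.334294
V = S₁·e^{−q₁T}·N(d₁) − S₂·e^{−q₂T}·N(d₂) = 97.679446 − 61.820968 = 35.858478
[vanilla: XYZ put K=219.18]
σ√T = 0.4247·√2.4862 = 0.669654
d₁ = (ln(S/K) + (r+σ²/2)T) / (σ√T) = (ln(184.93/219.18) + (0.0381+0.4247²/2)·2.4862) / 0.669654 = (-0.169916 + 0.318942) / 0.669654 = 0.222542
d₂ = d₁ − σ√T = 0.222542 − 0.669654 = -0.447111
e^{−rT} = 0.909624
N(−d₁) = 0.411946,  N(−d₂) = 0.672603
price = K·e^{−rT}·N(−d₂) − S·N(−d₁) = 134.097691 − 76.181144 = 57.916547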